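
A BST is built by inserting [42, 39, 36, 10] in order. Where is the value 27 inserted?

Starting tree (level order): [42, 39, None, 36, None, 10]
Insertion path: 42 -> 39 -> 36 -> 10
Result: insert 27 as right child of 10
Final tree (level order): [42, 39, None, 36, None, 10, None, None, 27]


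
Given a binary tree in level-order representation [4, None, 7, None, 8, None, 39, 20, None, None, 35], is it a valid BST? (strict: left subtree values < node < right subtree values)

Level-order array: [4, None, 7, None, 8, None, 39, 20, None, None, 35]
Validate using subtree bounds (lo, hi): at each node, require lo < value < hi,
then recurse left with hi=value and right with lo=value.
Preorder trace (stopping at first violation):
  at node 4 with bounds (-inf, +inf): OK
  at node 7 with bounds (4, +inf): OK
  at node 8 with bounds (7, +inf): OK
  at node 39 with bounds (8, +inf): OK
  at node 20 with bounds (8, 39): OK
  at node 35 with bounds (20, 39): OK
No violation found at any node.
Result: Valid BST


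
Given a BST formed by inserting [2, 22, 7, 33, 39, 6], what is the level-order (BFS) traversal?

Tree insertion order: [2, 22, 7, 33, 39, 6]
Tree (level-order array): [2, None, 22, 7, 33, 6, None, None, 39]
BFS from the root, enqueuing left then right child of each popped node:
  queue [2] -> pop 2, enqueue [22], visited so far: [2]
  queue [22] -> pop 22, enqueue [7, 33], visited so far: [2, 22]
  queue [7, 33] -> pop 7, enqueue [6], visited so far: [2, 22, 7]
  queue [33, 6] -> pop 33, enqueue [39], visited so far: [2, 22, 7, 33]
  queue [6, 39] -> pop 6, enqueue [none], visited so far: [2, 22, 7, 33, 6]
  queue [39] -> pop 39, enqueue [none], visited so far: [2, 22, 7, 33, 6, 39]
Result: [2, 22, 7, 33, 6, 39]


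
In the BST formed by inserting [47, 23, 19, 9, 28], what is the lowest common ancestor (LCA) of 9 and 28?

Tree insertion order: [47, 23, 19, 9, 28]
Tree (level-order array): [47, 23, None, 19, 28, 9]
In a BST, the LCA of p=9, q=28 is the first node v on the
root-to-leaf path with p <= v <= q (go left if both < v, right if both > v).
Walk from root:
  at 47: both 9 and 28 < 47, go left
  at 23: 9 <= 23 <= 28, this is the LCA
LCA = 23


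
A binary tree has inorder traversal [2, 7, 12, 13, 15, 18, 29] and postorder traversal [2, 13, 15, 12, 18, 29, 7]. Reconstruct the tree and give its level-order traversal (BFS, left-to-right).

Inorder:   [2, 7, 12, 13, 15, 18, 29]
Postorder: [2, 13, 15, 12, 18, 29, 7]
Algorithm: postorder visits root last, so walk postorder right-to-left;
each value is the root of the current inorder slice — split it at that
value, recurse on the right subtree first, then the left.
Recursive splits:
  root=7; inorder splits into left=[2], right=[12, 13, 15, 18, 29]
  root=29; inorder splits into left=[12, 13, 15, 18], right=[]
  root=18; inorder splits into left=[12, 13, 15], right=[]
  root=12; inorder splits into left=[], right=[13, 15]
  root=15; inorder splits into left=[13], right=[]
  root=13; inorder splits into left=[], right=[]
  root=2; inorder splits into left=[], right=[]
Reconstructed level-order: [7, 2, 29, 18, 12, 15, 13]


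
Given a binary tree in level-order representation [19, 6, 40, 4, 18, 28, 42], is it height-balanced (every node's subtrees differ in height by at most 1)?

Tree (level-order array): [19, 6, 40, 4, 18, 28, 42]
Definition: a tree is height-balanced if, at every node, |h(left) - h(right)| <= 1 (empty subtree has height -1).
Bottom-up per-node check:
  node 4: h_left=-1, h_right=-1, diff=0 [OK], height=0
  node 18: h_left=-1, h_right=-1, diff=0 [OK], height=0
  node 6: h_left=0, h_right=0, diff=0 [OK], height=1
  node 28: h_left=-1, h_right=-1, diff=0 [OK], height=0
  node 42: h_left=-1, h_right=-1, diff=0 [OK], height=0
  node 40: h_left=0, h_right=0, diff=0 [OK], height=1
  node 19: h_left=1, h_right=1, diff=0 [OK], height=2
All nodes satisfy the balance condition.
Result: Balanced


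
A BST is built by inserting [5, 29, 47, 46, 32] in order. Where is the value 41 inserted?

Starting tree (level order): [5, None, 29, None, 47, 46, None, 32]
Insertion path: 5 -> 29 -> 47 -> 46 -> 32
Result: insert 41 as right child of 32
Final tree (level order): [5, None, 29, None, 47, 46, None, 32, None, None, 41]


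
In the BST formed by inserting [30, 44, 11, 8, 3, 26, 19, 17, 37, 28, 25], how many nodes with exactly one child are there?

Tree built from: [30, 44, 11, 8, 3, 26, 19, 17, 37, 28, 25]
Tree (level-order array): [30, 11, 44, 8, 26, 37, None, 3, None, 19, 28, None, None, None, None, 17, 25]
Rule: These are nodes with exactly 1 non-null child.
Per-node child counts:
  node 30: 2 child(ren)
  node 11: 2 child(ren)
  node 8: 1 child(ren)
  node 3: 0 child(ren)
  node 26: 2 child(ren)
  node 19: 2 child(ren)
  node 17: 0 child(ren)
  node 25: 0 child(ren)
  node 28: 0 child(ren)
  node 44: 1 child(ren)
  node 37: 0 child(ren)
Matching nodes: [8, 44]
Count of nodes with exactly one child: 2


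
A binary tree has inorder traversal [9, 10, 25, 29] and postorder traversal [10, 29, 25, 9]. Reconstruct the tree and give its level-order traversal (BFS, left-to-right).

Inorder:   [9, 10, 25, 29]
Postorder: [10, 29, 25, 9]
Algorithm: postorder visits root last, so walk postorder right-to-left;
each value is the root of the current inorder slice — split it at that
value, recurse on the right subtree first, then the left.
Recursive splits:
  root=9; inorder splits into left=[], right=[10, 25, 29]
  root=25; inorder splits into left=[10], right=[29]
  root=29; inorder splits into left=[], right=[]
  root=10; inorder splits into left=[], right=[]
Reconstructed level-order: [9, 25, 10, 29]


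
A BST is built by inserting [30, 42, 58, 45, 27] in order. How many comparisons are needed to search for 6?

Search path for 6: 30 -> 27
Found: False
Comparisons: 2


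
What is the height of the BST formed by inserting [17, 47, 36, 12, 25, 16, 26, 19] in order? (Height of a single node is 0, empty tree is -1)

Insertion order: [17, 47, 36, 12, 25, 16, 26, 19]
Tree (level-order array): [17, 12, 47, None, 16, 36, None, None, None, 25, None, 19, 26]
Compute height bottom-up (empty subtree = -1):
  height(16) = 1 + max(-1, -1) = 0
  height(12) = 1 + max(-1, 0) = 1
  height(19) = 1 + max(-1, -1) = 0
  height(26) = 1 + max(-1, -1) = 0
  height(25) = 1 + max(0, 0) = 1
  height(36) = 1 + max(1, -1) = 2
  height(47) = 1 + max(2, -1) = 3
  height(17) = 1 + max(1, 3) = 4
Height = 4


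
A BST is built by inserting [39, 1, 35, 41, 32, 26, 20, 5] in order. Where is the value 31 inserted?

Starting tree (level order): [39, 1, 41, None, 35, None, None, 32, None, 26, None, 20, None, 5]
Insertion path: 39 -> 1 -> 35 -> 32 -> 26
Result: insert 31 as right child of 26
Final tree (level order): [39, 1, 41, None, 35, None, None, 32, None, 26, None, 20, 31, 5]


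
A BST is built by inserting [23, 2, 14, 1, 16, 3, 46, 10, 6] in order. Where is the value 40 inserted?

Starting tree (level order): [23, 2, 46, 1, 14, None, None, None, None, 3, 16, None, 10, None, None, 6]
Insertion path: 23 -> 46
Result: insert 40 as left child of 46
Final tree (level order): [23, 2, 46, 1, 14, 40, None, None, None, 3, 16, None, None, None, 10, None, None, 6]


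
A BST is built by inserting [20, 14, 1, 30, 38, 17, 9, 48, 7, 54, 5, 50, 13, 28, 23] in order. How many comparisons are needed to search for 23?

Search path for 23: 20 -> 30 -> 28 -> 23
Found: True
Comparisons: 4


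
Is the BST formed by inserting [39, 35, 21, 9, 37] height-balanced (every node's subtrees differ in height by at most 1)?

Tree (level-order array): [39, 35, None, 21, 37, 9]
Definition: a tree is height-balanced if, at every node, |h(left) - h(right)| <= 1 (empty subtree has height -1).
Bottom-up per-node check:
  node 9: h_left=-1, h_right=-1, diff=0 [OK], height=0
  node 21: h_left=0, h_right=-1, diff=1 [OK], height=1
  node 37: h_left=-1, h_right=-1, diff=0 [OK], height=0
  node 35: h_left=1, h_right=0, diff=1 [OK], height=2
  node 39: h_left=2, h_right=-1, diff=3 [FAIL (|2--1|=3 > 1)], height=3
Node 39 violates the condition: |2 - -1| = 3 > 1.
Result: Not balanced


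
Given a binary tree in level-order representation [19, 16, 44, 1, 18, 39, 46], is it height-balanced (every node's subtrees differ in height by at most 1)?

Tree (level-order array): [19, 16, 44, 1, 18, 39, 46]
Definition: a tree is height-balanced if, at every node, |h(left) - h(right)| <= 1 (empty subtree has height -1).
Bottom-up per-node check:
  node 1: h_left=-1, h_right=-1, diff=0 [OK], height=0
  node 18: h_left=-1, h_right=-1, diff=0 [OK], height=0
  node 16: h_left=0, h_right=0, diff=0 [OK], height=1
  node 39: h_left=-1, h_right=-1, diff=0 [OK], height=0
  node 46: h_left=-1, h_right=-1, diff=0 [OK], height=0
  node 44: h_left=0, h_right=0, diff=0 [OK], height=1
  node 19: h_left=1, h_right=1, diff=0 [OK], height=2
All nodes satisfy the balance condition.
Result: Balanced


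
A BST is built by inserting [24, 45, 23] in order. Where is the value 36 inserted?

Starting tree (level order): [24, 23, 45]
Insertion path: 24 -> 45
Result: insert 36 as left child of 45
Final tree (level order): [24, 23, 45, None, None, 36]


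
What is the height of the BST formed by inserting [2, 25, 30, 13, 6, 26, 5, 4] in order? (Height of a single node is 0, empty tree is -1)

Insertion order: [2, 25, 30, 13, 6, 26, 5, 4]
Tree (level-order array): [2, None, 25, 13, 30, 6, None, 26, None, 5, None, None, None, 4]
Compute height bottom-up (empty subtree = -1):
  height(4) = 1 + max(-1, -1) = 0
  height(5) = 1 + max(0, -1) = 1
  height(6) = 1 + max(1, -1) = 2
  height(13) = 1 + max(2, -1) = 3
  height(26) = 1 + max(-1, -1) = 0
  height(30) = 1 + max(0, -1) = 1
  height(25) = 1 + max(3, 1) = 4
  height(2) = 1 + max(-1, 4) = 5
Height = 5


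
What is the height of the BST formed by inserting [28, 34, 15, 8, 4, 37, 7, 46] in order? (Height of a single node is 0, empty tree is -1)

Insertion order: [28, 34, 15, 8, 4, 37, 7, 46]
Tree (level-order array): [28, 15, 34, 8, None, None, 37, 4, None, None, 46, None, 7]
Compute height bottom-up (empty subtree = -1):
  height(7) = 1 + max(-1, -1) = 0
  height(4) = 1 + max(-1, 0) = 1
  height(8) = 1 + max(1, -1) = 2
  height(15) = 1 + max(2, -1) = 3
  height(46) = 1 + max(-1, -1) = 0
  height(37) = 1 + max(-1, 0) = 1
  height(34) = 1 + max(-1, 1) = 2
  height(28) = 1 + max(3, 2) = 4
Height = 4


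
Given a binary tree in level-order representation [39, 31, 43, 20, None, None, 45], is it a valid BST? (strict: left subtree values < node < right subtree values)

Level-order array: [39, 31, 43, 20, None, None, 45]
Validate using subtree bounds (lo, hi): at each node, require lo < value < hi,
then recurse left with hi=value and right with lo=value.
Preorder trace (stopping at first violation):
  at node 39 with bounds (-inf, +inf): OK
  at node 31 with bounds (-inf, 39): OK
  at node 20 with bounds (-inf, 31): OK
  at node 43 with bounds (39, +inf): OK
  at node 45 with bounds (43, +inf): OK
No violation found at any node.
Result: Valid BST


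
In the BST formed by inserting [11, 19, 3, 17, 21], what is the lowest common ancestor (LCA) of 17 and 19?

Tree insertion order: [11, 19, 3, 17, 21]
Tree (level-order array): [11, 3, 19, None, None, 17, 21]
In a BST, the LCA of p=17, q=19 is the first node v on the
root-to-leaf path with p <= v <= q (go left if both < v, right if both > v).
Walk from root:
  at 11: both 17 and 19 > 11, go right
  at 19: 17 <= 19 <= 19, this is the LCA
LCA = 19


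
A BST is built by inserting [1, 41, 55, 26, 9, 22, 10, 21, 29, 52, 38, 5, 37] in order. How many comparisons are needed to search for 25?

Search path for 25: 1 -> 41 -> 26 -> 9 -> 22
Found: False
Comparisons: 5


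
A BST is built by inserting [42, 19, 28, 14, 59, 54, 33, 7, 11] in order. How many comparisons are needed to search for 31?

Search path for 31: 42 -> 19 -> 28 -> 33
Found: False
Comparisons: 4


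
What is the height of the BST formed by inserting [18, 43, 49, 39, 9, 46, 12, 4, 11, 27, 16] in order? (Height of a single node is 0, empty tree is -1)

Insertion order: [18, 43, 49, 39, 9, 46, 12, 4, 11, 27, 16]
Tree (level-order array): [18, 9, 43, 4, 12, 39, 49, None, None, 11, 16, 27, None, 46]
Compute height bottom-up (empty subtree = -1):
  height(4) = 1 + max(-1, -1) = 0
  height(11) = 1 + max(-1, -1) = 0
  height(16) = 1 + max(-1, -1) = 0
  height(12) = 1 + max(0, 0) = 1
  height(9) = 1 + max(0, 1) = 2
  height(27) = 1 + max(-1, -1) = 0
  height(39) = 1 + max(0, -1) = 1
  height(46) = 1 + max(-1, -1) = 0
  height(49) = 1 + max(0, -1) = 1
  height(43) = 1 + max(1, 1) = 2
  height(18) = 1 + max(2, 2) = 3
Height = 3


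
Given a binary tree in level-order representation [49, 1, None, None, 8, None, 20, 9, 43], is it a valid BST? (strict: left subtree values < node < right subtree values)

Level-order array: [49, 1, None, None, 8, None, 20, 9, 43]
Validate using subtree bounds (lo, hi): at each node, require lo < value < hi,
then recurse left with hi=value and right with lo=value.
Preorder trace (stopping at first violation):
  at node 49 with bounds (-inf, +inf): OK
  at node 1 with bounds (-inf, 49): OK
  at node 8 with bounds (1, 49): OK
  at node 20 with bounds (8, 49): OK
  at node 9 with bounds (8, 20): OK
  at node 43 with bounds (20, 49): OK
No violation found at any node.
Result: Valid BST


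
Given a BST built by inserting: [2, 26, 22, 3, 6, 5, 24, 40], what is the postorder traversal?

Tree insertion order: [2, 26, 22, 3, 6, 5, 24, 40]
Tree (level-order array): [2, None, 26, 22, 40, 3, 24, None, None, None, 6, None, None, 5]
Postorder traversal: [5, 6, 3, 24, 22, 40, 26, 2]


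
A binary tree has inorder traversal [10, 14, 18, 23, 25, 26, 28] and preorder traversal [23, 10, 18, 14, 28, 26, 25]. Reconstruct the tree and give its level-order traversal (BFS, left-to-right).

Inorder:  [10, 14, 18, 23, 25, 26, 28]
Preorder: [23, 10, 18, 14, 28, 26, 25]
Algorithm: preorder visits root first, so consume preorder in order;
for each root, split the current inorder slice at that value into
left-subtree inorder and right-subtree inorder, then recurse.
Recursive splits:
  root=23; inorder splits into left=[10, 14, 18], right=[25, 26, 28]
  root=10; inorder splits into left=[], right=[14, 18]
  root=18; inorder splits into left=[14], right=[]
  root=14; inorder splits into left=[], right=[]
  root=28; inorder splits into left=[25, 26], right=[]
  root=26; inorder splits into left=[25], right=[]
  root=25; inorder splits into left=[], right=[]
Reconstructed level-order: [23, 10, 28, 18, 26, 14, 25]


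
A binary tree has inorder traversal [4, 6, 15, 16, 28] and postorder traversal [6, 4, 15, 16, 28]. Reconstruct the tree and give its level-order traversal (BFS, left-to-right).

Inorder:   [4, 6, 15, 16, 28]
Postorder: [6, 4, 15, 16, 28]
Algorithm: postorder visits root last, so walk postorder right-to-left;
each value is the root of the current inorder slice — split it at that
value, recurse on the right subtree first, then the left.
Recursive splits:
  root=28; inorder splits into left=[4, 6, 15, 16], right=[]
  root=16; inorder splits into left=[4, 6, 15], right=[]
  root=15; inorder splits into left=[4, 6], right=[]
  root=4; inorder splits into left=[], right=[6]
  root=6; inorder splits into left=[], right=[]
Reconstructed level-order: [28, 16, 15, 4, 6]


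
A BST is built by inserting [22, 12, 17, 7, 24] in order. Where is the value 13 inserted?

Starting tree (level order): [22, 12, 24, 7, 17]
Insertion path: 22 -> 12 -> 17
Result: insert 13 as left child of 17
Final tree (level order): [22, 12, 24, 7, 17, None, None, None, None, 13]


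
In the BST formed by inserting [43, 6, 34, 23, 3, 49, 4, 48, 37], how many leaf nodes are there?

Tree built from: [43, 6, 34, 23, 3, 49, 4, 48, 37]
Tree (level-order array): [43, 6, 49, 3, 34, 48, None, None, 4, 23, 37]
Rule: A leaf has 0 children.
Per-node child counts:
  node 43: 2 child(ren)
  node 6: 2 child(ren)
  node 3: 1 child(ren)
  node 4: 0 child(ren)
  node 34: 2 child(ren)
  node 23: 0 child(ren)
  node 37: 0 child(ren)
  node 49: 1 child(ren)
  node 48: 0 child(ren)
Matching nodes: [4, 23, 37, 48]
Count of leaf nodes: 4


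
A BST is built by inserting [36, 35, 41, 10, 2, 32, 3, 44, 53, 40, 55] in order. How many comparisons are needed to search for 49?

Search path for 49: 36 -> 41 -> 44 -> 53
Found: False
Comparisons: 4


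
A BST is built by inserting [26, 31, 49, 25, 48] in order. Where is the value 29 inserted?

Starting tree (level order): [26, 25, 31, None, None, None, 49, 48]
Insertion path: 26 -> 31
Result: insert 29 as left child of 31
Final tree (level order): [26, 25, 31, None, None, 29, 49, None, None, 48]


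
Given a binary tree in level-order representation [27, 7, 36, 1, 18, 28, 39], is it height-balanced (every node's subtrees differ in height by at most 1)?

Tree (level-order array): [27, 7, 36, 1, 18, 28, 39]
Definition: a tree is height-balanced if, at every node, |h(left) - h(right)| <= 1 (empty subtree has height -1).
Bottom-up per-node check:
  node 1: h_left=-1, h_right=-1, diff=0 [OK], height=0
  node 18: h_left=-1, h_right=-1, diff=0 [OK], height=0
  node 7: h_left=0, h_right=0, diff=0 [OK], height=1
  node 28: h_left=-1, h_right=-1, diff=0 [OK], height=0
  node 39: h_left=-1, h_right=-1, diff=0 [OK], height=0
  node 36: h_left=0, h_right=0, diff=0 [OK], height=1
  node 27: h_left=1, h_right=1, diff=0 [OK], height=2
All nodes satisfy the balance condition.
Result: Balanced


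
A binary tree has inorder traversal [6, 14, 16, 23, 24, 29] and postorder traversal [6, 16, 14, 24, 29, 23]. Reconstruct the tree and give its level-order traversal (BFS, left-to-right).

Inorder:   [6, 14, 16, 23, 24, 29]
Postorder: [6, 16, 14, 24, 29, 23]
Algorithm: postorder visits root last, so walk postorder right-to-left;
each value is the root of the current inorder slice — split it at that
value, recurse on the right subtree first, then the left.
Recursive splits:
  root=23; inorder splits into left=[6, 14, 16], right=[24, 29]
  root=29; inorder splits into left=[24], right=[]
  root=24; inorder splits into left=[], right=[]
  root=14; inorder splits into left=[6], right=[16]
  root=16; inorder splits into left=[], right=[]
  root=6; inorder splits into left=[], right=[]
Reconstructed level-order: [23, 14, 29, 6, 16, 24]


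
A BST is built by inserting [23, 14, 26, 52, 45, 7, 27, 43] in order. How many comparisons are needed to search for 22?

Search path for 22: 23 -> 14
Found: False
Comparisons: 2


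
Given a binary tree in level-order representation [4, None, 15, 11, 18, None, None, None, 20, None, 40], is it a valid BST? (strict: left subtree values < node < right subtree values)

Level-order array: [4, None, 15, 11, 18, None, None, None, 20, None, 40]
Validate using subtree bounds (lo, hi): at each node, require lo < value < hi,
then recurse left with hi=value and right with lo=value.
Preorder trace (stopping at first violation):
  at node 4 with bounds (-inf, +inf): OK
  at node 15 with bounds (4, +inf): OK
  at node 11 with bounds (4, 15): OK
  at node 18 with bounds (15, +inf): OK
  at node 20 with bounds (18, +inf): OK
  at node 40 with bounds (20, +inf): OK
No violation found at any node.
Result: Valid BST


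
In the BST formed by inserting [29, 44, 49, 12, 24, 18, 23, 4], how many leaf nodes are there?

Tree built from: [29, 44, 49, 12, 24, 18, 23, 4]
Tree (level-order array): [29, 12, 44, 4, 24, None, 49, None, None, 18, None, None, None, None, 23]
Rule: A leaf has 0 children.
Per-node child counts:
  node 29: 2 child(ren)
  node 12: 2 child(ren)
  node 4: 0 child(ren)
  node 24: 1 child(ren)
  node 18: 1 child(ren)
  node 23: 0 child(ren)
  node 44: 1 child(ren)
  node 49: 0 child(ren)
Matching nodes: [4, 23, 49]
Count of leaf nodes: 3


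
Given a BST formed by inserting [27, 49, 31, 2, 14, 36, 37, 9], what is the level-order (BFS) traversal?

Tree insertion order: [27, 49, 31, 2, 14, 36, 37, 9]
Tree (level-order array): [27, 2, 49, None, 14, 31, None, 9, None, None, 36, None, None, None, 37]
BFS from the root, enqueuing left then right child of each popped node:
  queue [27] -> pop 27, enqueue [2, 49], visited so far: [27]
  queue [2, 49] -> pop 2, enqueue [14], visited so far: [27, 2]
  queue [49, 14] -> pop 49, enqueue [31], visited so far: [27, 2, 49]
  queue [14, 31] -> pop 14, enqueue [9], visited so far: [27, 2, 49, 14]
  queue [31, 9] -> pop 31, enqueue [36], visited so far: [27, 2, 49, 14, 31]
  queue [9, 36] -> pop 9, enqueue [none], visited so far: [27, 2, 49, 14, 31, 9]
  queue [36] -> pop 36, enqueue [37], visited so far: [27, 2, 49, 14, 31, 9, 36]
  queue [37] -> pop 37, enqueue [none], visited so far: [27, 2, 49, 14, 31, 9, 36, 37]
Result: [27, 2, 49, 14, 31, 9, 36, 37]


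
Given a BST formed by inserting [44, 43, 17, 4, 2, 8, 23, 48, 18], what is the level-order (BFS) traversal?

Tree insertion order: [44, 43, 17, 4, 2, 8, 23, 48, 18]
Tree (level-order array): [44, 43, 48, 17, None, None, None, 4, 23, 2, 8, 18]
BFS from the root, enqueuing left then right child of each popped node:
  queue [44] -> pop 44, enqueue [43, 48], visited so far: [44]
  queue [43, 48] -> pop 43, enqueue [17], visited so far: [44, 43]
  queue [48, 17] -> pop 48, enqueue [none], visited so far: [44, 43, 48]
  queue [17] -> pop 17, enqueue [4, 23], visited so far: [44, 43, 48, 17]
  queue [4, 23] -> pop 4, enqueue [2, 8], visited so far: [44, 43, 48, 17, 4]
  queue [23, 2, 8] -> pop 23, enqueue [18], visited so far: [44, 43, 48, 17, 4, 23]
  queue [2, 8, 18] -> pop 2, enqueue [none], visited so far: [44, 43, 48, 17, 4, 23, 2]
  queue [8, 18] -> pop 8, enqueue [none], visited so far: [44, 43, 48, 17, 4, 23, 2, 8]
  queue [18] -> pop 18, enqueue [none], visited so far: [44, 43, 48, 17, 4, 23, 2, 8, 18]
Result: [44, 43, 48, 17, 4, 23, 2, 8, 18]


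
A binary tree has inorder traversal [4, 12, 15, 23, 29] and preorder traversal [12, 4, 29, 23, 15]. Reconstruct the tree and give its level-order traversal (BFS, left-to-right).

Inorder:  [4, 12, 15, 23, 29]
Preorder: [12, 4, 29, 23, 15]
Algorithm: preorder visits root first, so consume preorder in order;
for each root, split the current inorder slice at that value into
left-subtree inorder and right-subtree inorder, then recurse.
Recursive splits:
  root=12; inorder splits into left=[4], right=[15, 23, 29]
  root=4; inorder splits into left=[], right=[]
  root=29; inorder splits into left=[15, 23], right=[]
  root=23; inorder splits into left=[15], right=[]
  root=15; inorder splits into left=[], right=[]
Reconstructed level-order: [12, 4, 29, 23, 15]


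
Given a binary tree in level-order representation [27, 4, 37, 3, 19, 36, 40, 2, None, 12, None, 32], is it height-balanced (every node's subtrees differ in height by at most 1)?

Tree (level-order array): [27, 4, 37, 3, 19, 36, 40, 2, None, 12, None, 32]
Definition: a tree is height-balanced if, at every node, |h(left) - h(right)| <= 1 (empty subtree has height -1).
Bottom-up per-node check:
  node 2: h_left=-1, h_right=-1, diff=0 [OK], height=0
  node 3: h_left=0, h_right=-1, diff=1 [OK], height=1
  node 12: h_left=-1, h_right=-1, diff=0 [OK], height=0
  node 19: h_left=0, h_right=-1, diff=1 [OK], height=1
  node 4: h_left=1, h_right=1, diff=0 [OK], height=2
  node 32: h_left=-1, h_right=-1, diff=0 [OK], height=0
  node 36: h_left=0, h_right=-1, diff=1 [OK], height=1
  node 40: h_left=-1, h_right=-1, diff=0 [OK], height=0
  node 37: h_left=1, h_right=0, diff=1 [OK], height=2
  node 27: h_left=2, h_right=2, diff=0 [OK], height=3
All nodes satisfy the balance condition.
Result: Balanced


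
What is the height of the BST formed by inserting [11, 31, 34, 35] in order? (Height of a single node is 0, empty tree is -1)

Insertion order: [11, 31, 34, 35]
Tree (level-order array): [11, None, 31, None, 34, None, 35]
Compute height bottom-up (empty subtree = -1):
  height(35) = 1 + max(-1, -1) = 0
  height(34) = 1 + max(-1, 0) = 1
  height(31) = 1 + max(-1, 1) = 2
  height(11) = 1 + max(-1, 2) = 3
Height = 3


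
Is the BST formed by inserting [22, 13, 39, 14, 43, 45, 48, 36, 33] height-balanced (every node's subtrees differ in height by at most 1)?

Tree (level-order array): [22, 13, 39, None, 14, 36, 43, None, None, 33, None, None, 45, None, None, None, 48]
Definition: a tree is height-balanced if, at every node, |h(left) - h(right)| <= 1 (empty subtree has height -1).
Bottom-up per-node check:
  node 14: h_left=-1, h_right=-1, diff=0 [OK], height=0
  node 13: h_left=-1, h_right=0, diff=1 [OK], height=1
  node 33: h_left=-1, h_right=-1, diff=0 [OK], height=0
  node 36: h_left=0, h_right=-1, diff=1 [OK], height=1
  node 48: h_left=-1, h_right=-1, diff=0 [OK], height=0
  node 45: h_left=-1, h_right=0, diff=1 [OK], height=1
  node 43: h_left=-1, h_right=1, diff=2 [FAIL (|-1-1|=2 > 1)], height=2
  node 39: h_left=1, h_right=2, diff=1 [OK], height=3
  node 22: h_left=1, h_right=3, diff=2 [FAIL (|1-3|=2 > 1)], height=4
Node 43 violates the condition: |-1 - 1| = 2 > 1.
Result: Not balanced


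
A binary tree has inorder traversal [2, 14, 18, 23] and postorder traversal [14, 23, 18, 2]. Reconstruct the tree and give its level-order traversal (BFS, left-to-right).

Inorder:   [2, 14, 18, 23]
Postorder: [14, 23, 18, 2]
Algorithm: postorder visits root last, so walk postorder right-to-left;
each value is the root of the current inorder slice — split it at that
value, recurse on the right subtree first, then the left.
Recursive splits:
  root=2; inorder splits into left=[], right=[14, 18, 23]
  root=18; inorder splits into left=[14], right=[23]
  root=23; inorder splits into left=[], right=[]
  root=14; inorder splits into left=[], right=[]
Reconstructed level-order: [2, 18, 14, 23]


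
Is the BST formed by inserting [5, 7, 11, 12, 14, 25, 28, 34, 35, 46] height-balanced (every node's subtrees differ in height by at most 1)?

Tree (level-order array): [5, None, 7, None, 11, None, 12, None, 14, None, 25, None, 28, None, 34, None, 35, None, 46]
Definition: a tree is height-balanced if, at every node, |h(left) - h(right)| <= 1 (empty subtree has height -1).
Bottom-up per-node check:
  node 46: h_left=-1, h_right=-1, diff=0 [OK], height=0
  node 35: h_left=-1, h_right=0, diff=1 [OK], height=1
  node 34: h_left=-1, h_right=1, diff=2 [FAIL (|-1-1|=2 > 1)], height=2
  node 28: h_left=-1, h_right=2, diff=3 [FAIL (|-1-2|=3 > 1)], height=3
  node 25: h_left=-1, h_right=3, diff=4 [FAIL (|-1-3|=4 > 1)], height=4
  node 14: h_left=-1, h_right=4, diff=5 [FAIL (|-1-4|=5 > 1)], height=5
  node 12: h_left=-1, h_right=5, diff=6 [FAIL (|-1-5|=6 > 1)], height=6
  node 11: h_left=-1, h_right=6, diff=7 [FAIL (|-1-6|=7 > 1)], height=7
  node 7: h_left=-1, h_right=7, diff=8 [FAIL (|-1-7|=8 > 1)], height=8
  node 5: h_left=-1, h_right=8, diff=9 [FAIL (|-1-8|=9 > 1)], height=9
Node 34 violates the condition: |-1 - 1| = 2 > 1.
Result: Not balanced


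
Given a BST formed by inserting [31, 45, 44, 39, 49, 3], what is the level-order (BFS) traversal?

Tree insertion order: [31, 45, 44, 39, 49, 3]
Tree (level-order array): [31, 3, 45, None, None, 44, 49, 39]
BFS from the root, enqueuing left then right child of each popped node:
  queue [31] -> pop 31, enqueue [3, 45], visited so far: [31]
  queue [3, 45] -> pop 3, enqueue [none], visited so far: [31, 3]
  queue [45] -> pop 45, enqueue [44, 49], visited so far: [31, 3, 45]
  queue [44, 49] -> pop 44, enqueue [39], visited so far: [31, 3, 45, 44]
  queue [49, 39] -> pop 49, enqueue [none], visited so far: [31, 3, 45, 44, 49]
  queue [39] -> pop 39, enqueue [none], visited so far: [31, 3, 45, 44, 49, 39]
Result: [31, 3, 45, 44, 49, 39]


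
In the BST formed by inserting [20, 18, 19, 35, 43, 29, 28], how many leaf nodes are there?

Tree built from: [20, 18, 19, 35, 43, 29, 28]
Tree (level-order array): [20, 18, 35, None, 19, 29, 43, None, None, 28]
Rule: A leaf has 0 children.
Per-node child counts:
  node 20: 2 child(ren)
  node 18: 1 child(ren)
  node 19: 0 child(ren)
  node 35: 2 child(ren)
  node 29: 1 child(ren)
  node 28: 0 child(ren)
  node 43: 0 child(ren)
Matching nodes: [19, 28, 43]
Count of leaf nodes: 3


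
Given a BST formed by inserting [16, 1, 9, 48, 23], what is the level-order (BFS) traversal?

Tree insertion order: [16, 1, 9, 48, 23]
Tree (level-order array): [16, 1, 48, None, 9, 23]
BFS from the root, enqueuing left then right child of each popped node:
  queue [16] -> pop 16, enqueue [1, 48], visited so far: [16]
  queue [1, 48] -> pop 1, enqueue [9], visited so far: [16, 1]
  queue [48, 9] -> pop 48, enqueue [23], visited so far: [16, 1, 48]
  queue [9, 23] -> pop 9, enqueue [none], visited so far: [16, 1, 48, 9]
  queue [23] -> pop 23, enqueue [none], visited so far: [16, 1, 48, 9, 23]
Result: [16, 1, 48, 9, 23]


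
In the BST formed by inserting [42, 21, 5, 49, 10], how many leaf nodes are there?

Tree built from: [42, 21, 5, 49, 10]
Tree (level-order array): [42, 21, 49, 5, None, None, None, None, 10]
Rule: A leaf has 0 children.
Per-node child counts:
  node 42: 2 child(ren)
  node 21: 1 child(ren)
  node 5: 1 child(ren)
  node 10: 0 child(ren)
  node 49: 0 child(ren)
Matching nodes: [10, 49]
Count of leaf nodes: 2


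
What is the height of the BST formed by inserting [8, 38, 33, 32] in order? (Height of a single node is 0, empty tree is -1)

Insertion order: [8, 38, 33, 32]
Tree (level-order array): [8, None, 38, 33, None, 32]
Compute height bottom-up (empty subtree = -1):
  height(32) = 1 + max(-1, -1) = 0
  height(33) = 1 + max(0, -1) = 1
  height(38) = 1 + max(1, -1) = 2
  height(8) = 1 + max(-1, 2) = 3
Height = 3


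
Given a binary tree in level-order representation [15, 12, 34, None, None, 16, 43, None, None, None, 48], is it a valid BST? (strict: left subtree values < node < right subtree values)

Level-order array: [15, 12, 34, None, None, 16, 43, None, None, None, 48]
Validate using subtree bounds (lo, hi): at each node, require lo < value < hi,
then recurse left with hi=value and right with lo=value.
Preorder trace (stopping at first violation):
  at node 15 with bounds (-inf, +inf): OK
  at node 12 with bounds (-inf, 15): OK
  at node 34 with bounds (15, +inf): OK
  at node 16 with bounds (15, 34): OK
  at node 43 with bounds (34, +inf): OK
  at node 48 with bounds (43, +inf): OK
No violation found at any node.
Result: Valid BST


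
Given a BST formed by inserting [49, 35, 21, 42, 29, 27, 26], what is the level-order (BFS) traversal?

Tree insertion order: [49, 35, 21, 42, 29, 27, 26]
Tree (level-order array): [49, 35, None, 21, 42, None, 29, None, None, 27, None, 26]
BFS from the root, enqueuing left then right child of each popped node:
  queue [49] -> pop 49, enqueue [35], visited so far: [49]
  queue [35] -> pop 35, enqueue [21, 42], visited so far: [49, 35]
  queue [21, 42] -> pop 21, enqueue [29], visited so far: [49, 35, 21]
  queue [42, 29] -> pop 42, enqueue [none], visited so far: [49, 35, 21, 42]
  queue [29] -> pop 29, enqueue [27], visited so far: [49, 35, 21, 42, 29]
  queue [27] -> pop 27, enqueue [26], visited so far: [49, 35, 21, 42, 29, 27]
  queue [26] -> pop 26, enqueue [none], visited so far: [49, 35, 21, 42, 29, 27, 26]
Result: [49, 35, 21, 42, 29, 27, 26]


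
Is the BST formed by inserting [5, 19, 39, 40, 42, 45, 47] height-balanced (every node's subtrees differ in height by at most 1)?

Tree (level-order array): [5, None, 19, None, 39, None, 40, None, 42, None, 45, None, 47]
Definition: a tree is height-balanced if, at every node, |h(left) - h(right)| <= 1 (empty subtree has height -1).
Bottom-up per-node check:
  node 47: h_left=-1, h_right=-1, diff=0 [OK], height=0
  node 45: h_left=-1, h_right=0, diff=1 [OK], height=1
  node 42: h_left=-1, h_right=1, diff=2 [FAIL (|-1-1|=2 > 1)], height=2
  node 40: h_left=-1, h_right=2, diff=3 [FAIL (|-1-2|=3 > 1)], height=3
  node 39: h_left=-1, h_right=3, diff=4 [FAIL (|-1-3|=4 > 1)], height=4
  node 19: h_left=-1, h_right=4, diff=5 [FAIL (|-1-4|=5 > 1)], height=5
  node 5: h_left=-1, h_right=5, diff=6 [FAIL (|-1-5|=6 > 1)], height=6
Node 42 violates the condition: |-1 - 1| = 2 > 1.
Result: Not balanced


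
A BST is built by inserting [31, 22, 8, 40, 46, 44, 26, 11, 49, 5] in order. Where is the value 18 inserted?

Starting tree (level order): [31, 22, 40, 8, 26, None, 46, 5, 11, None, None, 44, 49]
Insertion path: 31 -> 22 -> 8 -> 11
Result: insert 18 as right child of 11
Final tree (level order): [31, 22, 40, 8, 26, None, 46, 5, 11, None, None, 44, 49, None, None, None, 18]


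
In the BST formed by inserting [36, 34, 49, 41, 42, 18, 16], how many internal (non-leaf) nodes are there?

Tree built from: [36, 34, 49, 41, 42, 18, 16]
Tree (level-order array): [36, 34, 49, 18, None, 41, None, 16, None, None, 42]
Rule: An internal node has at least one child.
Per-node child counts:
  node 36: 2 child(ren)
  node 34: 1 child(ren)
  node 18: 1 child(ren)
  node 16: 0 child(ren)
  node 49: 1 child(ren)
  node 41: 1 child(ren)
  node 42: 0 child(ren)
Matching nodes: [36, 34, 18, 49, 41]
Count of internal (non-leaf) nodes: 5


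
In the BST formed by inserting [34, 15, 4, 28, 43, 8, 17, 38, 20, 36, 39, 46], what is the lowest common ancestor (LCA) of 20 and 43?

Tree insertion order: [34, 15, 4, 28, 43, 8, 17, 38, 20, 36, 39, 46]
Tree (level-order array): [34, 15, 43, 4, 28, 38, 46, None, 8, 17, None, 36, 39, None, None, None, None, None, 20]
In a BST, the LCA of p=20, q=43 is the first node v on the
root-to-leaf path with p <= v <= q (go left if both < v, right if both > v).
Walk from root:
  at 34: 20 <= 34 <= 43, this is the LCA
LCA = 34


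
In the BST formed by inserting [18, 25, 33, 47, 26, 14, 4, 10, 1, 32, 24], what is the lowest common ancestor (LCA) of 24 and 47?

Tree insertion order: [18, 25, 33, 47, 26, 14, 4, 10, 1, 32, 24]
Tree (level-order array): [18, 14, 25, 4, None, 24, 33, 1, 10, None, None, 26, 47, None, None, None, None, None, 32]
In a BST, the LCA of p=24, q=47 is the first node v on the
root-to-leaf path with p <= v <= q (go left if both < v, right if both > v).
Walk from root:
  at 18: both 24 and 47 > 18, go right
  at 25: 24 <= 25 <= 47, this is the LCA
LCA = 25


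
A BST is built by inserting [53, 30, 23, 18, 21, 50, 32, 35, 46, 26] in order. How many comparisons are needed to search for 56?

Search path for 56: 53
Found: False
Comparisons: 1


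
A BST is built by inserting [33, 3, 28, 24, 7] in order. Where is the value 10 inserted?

Starting tree (level order): [33, 3, None, None, 28, 24, None, 7]
Insertion path: 33 -> 3 -> 28 -> 24 -> 7
Result: insert 10 as right child of 7
Final tree (level order): [33, 3, None, None, 28, 24, None, 7, None, None, 10]


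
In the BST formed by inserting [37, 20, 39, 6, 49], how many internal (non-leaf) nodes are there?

Tree built from: [37, 20, 39, 6, 49]
Tree (level-order array): [37, 20, 39, 6, None, None, 49]
Rule: An internal node has at least one child.
Per-node child counts:
  node 37: 2 child(ren)
  node 20: 1 child(ren)
  node 6: 0 child(ren)
  node 39: 1 child(ren)
  node 49: 0 child(ren)
Matching nodes: [37, 20, 39]
Count of internal (non-leaf) nodes: 3


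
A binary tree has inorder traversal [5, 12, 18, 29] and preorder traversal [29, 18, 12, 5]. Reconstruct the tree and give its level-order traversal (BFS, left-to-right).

Inorder:  [5, 12, 18, 29]
Preorder: [29, 18, 12, 5]
Algorithm: preorder visits root first, so consume preorder in order;
for each root, split the current inorder slice at that value into
left-subtree inorder and right-subtree inorder, then recurse.
Recursive splits:
  root=29; inorder splits into left=[5, 12, 18], right=[]
  root=18; inorder splits into left=[5, 12], right=[]
  root=12; inorder splits into left=[5], right=[]
  root=5; inorder splits into left=[], right=[]
Reconstructed level-order: [29, 18, 12, 5]


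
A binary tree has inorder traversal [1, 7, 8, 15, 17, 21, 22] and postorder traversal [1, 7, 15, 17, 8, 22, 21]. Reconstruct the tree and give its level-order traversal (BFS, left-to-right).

Inorder:   [1, 7, 8, 15, 17, 21, 22]
Postorder: [1, 7, 15, 17, 8, 22, 21]
Algorithm: postorder visits root last, so walk postorder right-to-left;
each value is the root of the current inorder slice — split it at that
value, recurse on the right subtree first, then the left.
Recursive splits:
  root=21; inorder splits into left=[1, 7, 8, 15, 17], right=[22]
  root=22; inorder splits into left=[], right=[]
  root=8; inorder splits into left=[1, 7], right=[15, 17]
  root=17; inorder splits into left=[15], right=[]
  root=15; inorder splits into left=[], right=[]
  root=7; inorder splits into left=[1], right=[]
  root=1; inorder splits into left=[], right=[]
Reconstructed level-order: [21, 8, 22, 7, 17, 1, 15]


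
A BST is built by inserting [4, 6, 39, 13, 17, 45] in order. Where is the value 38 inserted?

Starting tree (level order): [4, None, 6, None, 39, 13, 45, None, 17]
Insertion path: 4 -> 6 -> 39 -> 13 -> 17
Result: insert 38 as right child of 17
Final tree (level order): [4, None, 6, None, 39, 13, 45, None, 17, None, None, None, 38]


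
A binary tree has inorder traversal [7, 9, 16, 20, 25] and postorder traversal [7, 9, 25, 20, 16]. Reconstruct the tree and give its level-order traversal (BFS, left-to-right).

Inorder:   [7, 9, 16, 20, 25]
Postorder: [7, 9, 25, 20, 16]
Algorithm: postorder visits root last, so walk postorder right-to-left;
each value is the root of the current inorder slice — split it at that
value, recurse on the right subtree first, then the left.
Recursive splits:
  root=16; inorder splits into left=[7, 9], right=[20, 25]
  root=20; inorder splits into left=[], right=[25]
  root=25; inorder splits into left=[], right=[]
  root=9; inorder splits into left=[7], right=[]
  root=7; inorder splits into left=[], right=[]
Reconstructed level-order: [16, 9, 20, 7, 25]


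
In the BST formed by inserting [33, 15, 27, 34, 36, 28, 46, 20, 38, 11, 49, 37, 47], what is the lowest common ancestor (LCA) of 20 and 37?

Tree insertion order: [33, 15, 27, 34, 36, 28, 46, 20, 38, 11, 49, 37, 47]
Tree (level-order array): [33, 15, 34, 11, 27, None, 36, None, None, 20, 28, None, 46, None, None, None, None, 38, 49, 37, None, 47]
In a BST, the LCA of p=20, q=37 is the first node v on the
root-to-leaf path with p <= v <= q (go left if both < v, right if both > v).
Walk from root:
  at 33: 20 <= 33 <= 37, this is the LCA
LCA = 33


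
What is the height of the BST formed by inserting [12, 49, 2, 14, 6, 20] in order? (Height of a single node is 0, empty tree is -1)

Insertion order: [12, 49, 2, 14, 6, 20]
Tree (level-order array): [12, 2, 49, None, 6, 14, None, None, None, None, 20]
Compute height bottom-up (empty subtree = -1):
  height(6) = 1 + max(-1, -1) = 0
  height(2) = 1 + max(-1, 0) = 1
  height(20) = 1 + max(-1, -1) = 0
  height(14) = 1 + max(-1, 0) = 1
  height(49) = 1 + max(1, -1) = 2
  height(12) = 1 + max(1, 2) = 3
Height = 3


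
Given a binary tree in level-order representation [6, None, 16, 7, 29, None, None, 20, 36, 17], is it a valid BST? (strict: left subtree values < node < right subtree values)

Level-order array: [6, None, 16, 7, 29, None, None, 20, 36, 17]
Validate using subtree bounds (lo, hi): at each node, require lo < value < hi,
then recurse left with hi=value and right with lo=value.
Preorder trace (stopping at first violation):
  at node 6 with bounds (-inf, +inf): OK
  at node 16 with bounds (6, +inf): OK
  at node 7 with bounds (6, 16): OK
  at node 29 with bounds (16, +inf): OK
  at node 20 with bounds (16, 29): OK
  at node 17 with bounds (16, 20): OK
  at node 36 with bounds (29, +inf): OK
No violation found at any node.
Result: Valid BST


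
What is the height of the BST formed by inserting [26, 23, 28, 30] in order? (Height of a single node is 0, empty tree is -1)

Insertion order: [26, 23, 28, 30]
Tree (level-order array): [26, 23, 28, None, None, None, 30]
Compute height bottom-up (empty subtree = -1):
  height(23) = 1 + max(-1, -1) = 0
  height(30) = 1 + max(-1, -1) = 0
  height(28) = 1 + max(-1, 0) = 1
  height(26) = 1 + max(0, 1) = 2
Height = 2


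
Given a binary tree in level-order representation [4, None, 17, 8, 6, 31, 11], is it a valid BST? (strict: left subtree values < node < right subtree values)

Level-order array: [4, None, 17, 8, 6, 31, 11]
Validate using subtree bounds (lo, hi): at each node, require lo < value < hi,
then recurse left with hi=value and right with lo=value.
Preorder trace (stopping at first violation):
  at node 4 with bounds (-inf, +inf): OK
  at node 17 with bounds (4, +inf): OK
  at node 8 with bounds (4, 17): OK
  at node 31 with bounds (4, 8): VIOLATION
Node 31 violates its bound: not (4 < 31 < 8).
Result: Not a valid BST
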